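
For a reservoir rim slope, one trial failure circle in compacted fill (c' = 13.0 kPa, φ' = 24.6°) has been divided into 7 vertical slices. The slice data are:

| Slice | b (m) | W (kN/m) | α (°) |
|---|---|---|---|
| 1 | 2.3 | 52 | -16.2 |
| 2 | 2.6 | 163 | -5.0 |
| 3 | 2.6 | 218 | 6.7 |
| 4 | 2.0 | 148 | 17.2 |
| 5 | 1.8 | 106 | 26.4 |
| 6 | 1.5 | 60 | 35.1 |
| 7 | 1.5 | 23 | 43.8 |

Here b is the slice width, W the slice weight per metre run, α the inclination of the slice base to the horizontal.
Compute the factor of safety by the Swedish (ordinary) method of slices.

Ordinary method of slices: FS = Σ[c'·Δl_i + (W_i cosα_i)·tanφ'] / Σ W_i sinα_i, with Δl_i = b_i / cosα_i.
Slice 1: Δl = 2.3/cos(-16.2°) = 2.395 m; N'_1 = 52·cos(-16.2°) = 49.9; c'Δl = 31.14; W sinα = -14.5
Slice 2: Δl = 2.6/cos(-5.0°) = 2.610 m; N'_2 = 163·cos(-5.0°) = 162.4; c'Δl = 33.93; W sinα = -14.2
Slice 3: Δl = 2.6/cos6.7° = 2.618 m; N'_3 = 218·cos6.7° = 216.5; c'Δl = 34.03; W sinα = 25.4
Slice 4: Δl = 2.0/cos17.2° = 2.094 m; N'_4 = 148·cos17.2° = 141.4; c'Δl = 27.22; W sinα = 43.8
Slice 5: Δl = 1.8/cos26.4° = 2.010 m; N'_5 = 106·cos26.4° = 94.9; c'Δl = 26.12; W sinα = 47.1
Slice 6: Δl = 1.5/cos35.1° = 1.833 m; N'_6 = 60·cos35.1° = 49.1; c'Δl = 23.83; W sinα = 34.5
Slice 7: Δl = 1.5/cos43.8° = 2.078 m; N'_7 = 23·cos43.8° = 16.6; c'Δl = 27.02; W sinα = 15.9
Σc'Δl = 203.3 kN/m; ΣN' = 730.8 kN/m; ΣW sinα = 138.0 kN/m
Resisting = 203.3 + 730.8·tan24.6° = 203.3 + 334.6 = 537.9 kN/m
FS = 537.9 / 138.0 = 3.897

FS = 3.90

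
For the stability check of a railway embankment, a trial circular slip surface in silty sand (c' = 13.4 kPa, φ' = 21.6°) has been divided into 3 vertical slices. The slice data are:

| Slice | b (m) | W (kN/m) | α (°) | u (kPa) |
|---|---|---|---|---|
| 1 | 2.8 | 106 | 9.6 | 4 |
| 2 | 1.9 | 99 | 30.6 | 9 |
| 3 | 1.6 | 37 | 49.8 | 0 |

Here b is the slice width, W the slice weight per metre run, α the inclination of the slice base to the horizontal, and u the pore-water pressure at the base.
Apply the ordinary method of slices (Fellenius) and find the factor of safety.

Ordinary method of slices: FS = Σ[c'·Δl_i + (W_i cosα_i − u_i·Δl_i)·tanφ'] / Σ W_i sinα_i, with Δl_i = b_i / cosα_i.
Slice 1: Δl = 2.8/cos9.6° = 2.840 m; N'_1 = 106·cos9.6° − 4·2.840 = 93.2; c'Δl = 38.05; W sinα = 17.7
Slice 2: Δl = 1.9/cos30.6° = 2.207 m; N'_2 = 99·cos30.6° − 9·2.207 = 65.3; c'Δl = 29.58; W sinα = 50.4
Slice 3: Δl = 1.6/cos49.8° = 2.479 m; N'_3 = 37·cos49.8° − 0·2.479 = 23.9; c'Δl = 33.22; W sinα = 28.3
Σc'Δl = 100.8 kN/m; ΣN' = 182.4 kN/m; ΣW sinα = 96.3 kN/m
Resisting = 100.8 + 182.4·tan21.6° = 100.8 + 72.2 = 173.1 kN/m
FS = 173.1 / 96.3 = 1.796

FS = 1.80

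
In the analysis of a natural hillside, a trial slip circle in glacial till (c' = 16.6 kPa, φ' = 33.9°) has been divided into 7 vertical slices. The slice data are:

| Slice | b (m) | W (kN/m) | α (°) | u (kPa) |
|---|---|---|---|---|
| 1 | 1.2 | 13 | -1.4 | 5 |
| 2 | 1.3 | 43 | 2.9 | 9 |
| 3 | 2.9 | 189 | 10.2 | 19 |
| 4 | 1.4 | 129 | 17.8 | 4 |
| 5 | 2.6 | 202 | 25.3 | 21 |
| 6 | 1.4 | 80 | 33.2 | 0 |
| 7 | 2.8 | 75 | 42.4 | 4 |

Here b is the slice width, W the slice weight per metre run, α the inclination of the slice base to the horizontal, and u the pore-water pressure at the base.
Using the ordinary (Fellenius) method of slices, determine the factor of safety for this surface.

Ordinary method of slices: FS = Σ[c'·Δl_i + (W_i cosα_i − u_i·Δl_i)·tanφ'] / Σ W_i sinα_i, with Δl_i = b_i / cosα_i.
Slice 1: Δl = 1.2/cos(-1.4°) = 1.200 m; N'_1 = 13·cos(-1.4°) − 5·1.200 = 7.0; c'Δl = 19.93; W sinα = -0.3
Slice 2: Δl = 1.3/cos2.9° = 1.302 m; N'_2 = 43·cos2.9° − 9·1.302 = 31.2; c'Δl = 21.61; W sinα = 2.2
Slice 3: Δl = 2.9/cos10.2° = 2.947 m; N'_3 = 189·cos10.2° − 19·2.947 = 130.0; c'Δl = 48.91; W sinα = 33.5
Slice 4: Δl = 1.4/cos17.8° = 1.470 m; N'_4 = 129·cos17.8° − 4·1.470 = 116.9; c'Δl = 24.41; W sinα = 39.4
Slice 5: Δl = 2.6/cos25.3° = 2.876 m; N'_5 = 202·cos25.3° − 21·2.876 = 122.2; c'Δl = 47.74; W sinα = 86.3
Slice 6: Δl = 1.4/cos33.2° = 1.673 m; N'_6 = 80·cos33.2° − 0·1.673 = 66.9; c'Δl = 27.77; W sinα = 43.8
Slice 7: Δl = 2.8/cos42.4° = 3.792 m; N'_7 = 75·cos42.4° − 4·3.792 = 40.2; c'Δl = 62.94; W sinα = 50.6
Σc'Δl = 253.3 kN/m; ΣN' = 514.6 kN/m; ΣW sinα = 255.5 kN/m
Resisting = 253.3 + 514.6·tan33.9° = 253.3 + 345.8 = 599.1 kN/m
FS = 599.1 / 255.5 = 2.345

FS = 2.35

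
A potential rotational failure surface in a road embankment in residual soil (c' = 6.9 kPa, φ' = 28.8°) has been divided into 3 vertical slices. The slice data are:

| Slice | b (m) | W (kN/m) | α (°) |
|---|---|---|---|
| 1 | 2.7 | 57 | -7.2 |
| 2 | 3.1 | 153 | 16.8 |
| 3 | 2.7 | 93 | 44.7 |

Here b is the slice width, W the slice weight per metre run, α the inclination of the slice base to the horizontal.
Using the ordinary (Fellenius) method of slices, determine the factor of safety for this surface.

Ordinary method of slices: FS = Σ[c'·Δl_i + (W_i cosα_i)·tanφ'] / Σ W_i sinα_i, with Δl_i = b_i / cosα_i.
Slice 1: Δl = 2.7/cos(-7.2°) = 2.721 m; N'_1 = 57·cos(-7.2°) = 56.6; c'Δl = 18.78; W sinα = -7.1
Slice 2: Δl = 3.1/cos16.8° = 3.238 m; N'_2 = 153·cos16.8° = 146.5; c'Δl = 22.34; W sinα = 44.2
Slice 3: Δl = 2.7/cos44.7° = 3.799 m; N'_3 = 93·cos44.7° = 66.1; c'Δl = 26.21; W sinα = 65.4
Σc'Δl = 67.3 kN/m; ΣN' = 269.1 kN/m; ΣW sinα = 102.5 kN/m
Resisting = 67.3 + 269.1·tan28.8° = 67.3 + 148.0 = 215.3 kN/m
FS = 215.3 / 102.5 = 2.100

FS = 2.10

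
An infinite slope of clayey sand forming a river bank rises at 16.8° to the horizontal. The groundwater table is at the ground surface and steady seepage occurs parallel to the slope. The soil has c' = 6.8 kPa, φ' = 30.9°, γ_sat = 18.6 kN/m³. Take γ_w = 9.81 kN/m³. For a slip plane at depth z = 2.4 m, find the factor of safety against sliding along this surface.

FS = 1.49

With seepage parallel to the slope and the water table at the surface, the effective normal stress on the slip plane uses the buoyant unit weight γ' = γ_sat − γ_w while the driving shear stress uses γ_sat:
FS = [c' + γ' z cos²β tanφ'] / [γ_sat z sinβ cosβ]
γ' = 18.6 − 9.81 = 8.79 kN/m³
Numerator = 6.8 + 8.79·2.4·cos²16.8°·tan30.9° = 6.8 + 8.79·2.4·0.9165·0.5985 = 18.371 kPa
Denominator = 18.6·2.4·sin16.8°·cos16.8° = 18.6·2.4·0.2890·0.9573 = 12.352 kPa
FS = 18.371 / 12.352 = 1.487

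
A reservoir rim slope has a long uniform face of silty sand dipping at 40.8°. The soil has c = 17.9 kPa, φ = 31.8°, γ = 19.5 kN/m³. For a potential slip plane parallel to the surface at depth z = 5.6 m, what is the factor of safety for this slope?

FS = 1.05

For an infinite slope with a slip plane parallel to the surface (no pore pressure): FS = [c + γz cos²β tanφ] / [γz sinβ cosβ].
γz = 19.5·5.6 = 109.20 kN/m²
Numerator = 17.9 + 109.20·cos²40.8°·tan31.8° = 17.9 + 109.20·0.5730·0.6200 = 56.699 kPa
Denominator = 109.20·sin40.8°·cos40.8° = 109.20·0.6534·0.7570 = 54.014 kPa
FS = 56.699 / 54.014 = 1.050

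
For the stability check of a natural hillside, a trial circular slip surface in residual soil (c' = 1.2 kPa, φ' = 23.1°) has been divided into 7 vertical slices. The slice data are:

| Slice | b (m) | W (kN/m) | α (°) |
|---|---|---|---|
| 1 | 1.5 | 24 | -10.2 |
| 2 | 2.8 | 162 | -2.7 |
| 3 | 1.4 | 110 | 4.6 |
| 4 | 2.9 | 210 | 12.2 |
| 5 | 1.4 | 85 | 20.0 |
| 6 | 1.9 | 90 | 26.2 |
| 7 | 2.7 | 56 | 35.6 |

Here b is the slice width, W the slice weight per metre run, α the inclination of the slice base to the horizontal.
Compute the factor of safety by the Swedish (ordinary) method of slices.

FS = 2.24

Ordinary method of slices: FS = Σ[c'·Δl_i + (W_i cosα_i)·tanφ'] / Σ W_i sinα_i, with Δl_i = b_i / cosα_i.
Slice 1: Δl = 1.5/cos(-10.2°) = 1.524 m; N'_1 = 24·cos(-10.2°) = 23.6; c'Δl = 1.83; W sinα = -4.3
Slice 2: Δl = 2.8/cos(-2.7°) = 2.803 m; N'_2 = 162·cos(-2.7°) = 161.8; c'Δl = 3.36; W sinα = -7.6
Slice 3: Δl = 1.4/cos4.6° = 1.405 m; N'_3 = 110·cos4.6° = 109.6; c'Δl = 1.69; W sinα = 8.8
Slice 4: Δl = 2.9/cos12.2° = 2.967 m; N'_4 = 210·cos12.2° = 205.3; c'Δl = 3.56; W sinα = 44.4
Slice 5: Δl = 1.4/cos20.0° = 1.490 m; N'_5 = 85·cos20.0° = 79.9; c'Δl = 1.79; W sinα = 29.1
Slice 6: Δl = 1.9/cos26.2° = 2.118 m; N'_6 = 90·cos26.2° = 80.8; c'Δl = 2.54; W sinα = 39.7
Slice 7: Δl = 2.7/cos35.6° = 3.321 m; N'_7 = 56·cos35.6° = 45.5; c'Δl = 3.98; W sinα = 32.6
Σc'Δl = 18.8 kN/m; ΣN' = 706.5 kN/m; ΣW sinα = 142.7 kN/m
Resisting = 18.8 + 706.5·tan23.1° = 18.8 + 301.3 = 320.1 kN/m
FS = 320.1 / 142.7 = 2.243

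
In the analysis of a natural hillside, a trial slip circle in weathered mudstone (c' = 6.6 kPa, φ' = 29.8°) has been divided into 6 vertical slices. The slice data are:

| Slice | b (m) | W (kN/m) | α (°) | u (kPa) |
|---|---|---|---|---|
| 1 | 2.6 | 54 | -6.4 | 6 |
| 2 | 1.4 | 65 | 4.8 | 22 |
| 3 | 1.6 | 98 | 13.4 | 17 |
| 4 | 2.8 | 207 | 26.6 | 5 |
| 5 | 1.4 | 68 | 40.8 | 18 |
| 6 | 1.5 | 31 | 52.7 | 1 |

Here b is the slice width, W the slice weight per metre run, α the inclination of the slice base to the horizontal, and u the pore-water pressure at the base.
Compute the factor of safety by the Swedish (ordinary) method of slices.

Ordinary method of slices: FS = Σ[c'·Δl_i + (W_i cosα_i − u_i·Δl_i)·tanφ'] / Σ W_i sinα_i, with Δl_i = b_i / cosα_i.
Slice 1: Δl = 2.6/cos(-6.4°) = 2.616 m; N'_1 = 54·cos(-6.4°) − 6·2.616 = 38.0; c'Δl = 17.27; W sinα = -6.0
Slice 2: Δl = 1.4/cos4.8° = 1.405 m; N'_2 = 65·cos4.8° − 22·1.405 = 33.9; c'Δl = 9.27; W sinα = 5.4
Slice 3: Δl = 1.6/cos13.4° = 1.645 m; N'_3 = 98·cos13.4° − 17·1.645 = 67.4; c'Δl = 10.86; W sinα = 22.7
Slice 4: Δl = 2.8/cos26.6° = 3.131 m; N'_4 = 207·cos26.6° − 5·3.131 = 169.4; c'Δl = 20.67; W sinα = 92.7
Slice 5: Δl = 1.4/cos40.8° = 1.849 m; N'_5 = 68·cos40.8° − 18·1.849 = 18.2; c'Δl = 12.21; W sinα = 44.4
Slice 6: Δl = 1.5/cos52.7° = 2.475 m; N'_6 = 31·cos52.7° − 1·2.475 = 16.3; c'Δl = 16.34; W sinα = 24.7
Σc'Δl = 86.6 kN/m; ΣN' = 343.1 kN/m; ΣW sinα = 183.9 kN/m
Resisting = 86.6 + 343.1·tan29.8° = 86.6 + 196.5 = 283.1 kN/m
FS = 283.1 / 183.9 = 1.539

FS = 1.54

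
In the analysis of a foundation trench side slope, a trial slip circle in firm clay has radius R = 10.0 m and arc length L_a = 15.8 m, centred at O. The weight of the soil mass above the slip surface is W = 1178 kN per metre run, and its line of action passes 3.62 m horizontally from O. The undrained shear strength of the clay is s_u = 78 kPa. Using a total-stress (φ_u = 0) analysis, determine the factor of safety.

FS = 2.89

Taking moments about the centre O, the resisting moment is provided by the undrained shear strength acting along the arc:
M_R = s_u·L_a·R = 78·15.80·10.0 = 12324.0 kN·m/m
M_D = W·d = 1178·3.62 = 4264.4 kN·m/m
FS = M_R / M_D = 12324.0 / 4264.4 = 2.890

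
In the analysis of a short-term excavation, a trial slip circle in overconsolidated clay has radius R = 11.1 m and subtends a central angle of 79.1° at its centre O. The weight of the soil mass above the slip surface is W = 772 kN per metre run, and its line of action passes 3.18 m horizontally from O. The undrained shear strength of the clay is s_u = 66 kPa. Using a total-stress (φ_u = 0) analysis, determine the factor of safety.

FS = 4.57

Taking moments about the centre O, the resisting moment is provided by the undrained shear strength acting along the arc:
Arc length L_a = R·θ = 11.1·(79.1°·π/180) = 11.1·1.3806 = 15.32 m
M_R = s_u·L_a·R = 66·15.32·11.1 = 11226.5 kN·m/m
M_D = W·d = 772·3.18 = 2455.0 kN·m/m
FS = M_R / M_D = 11226.5 / 2455.0 = 4.573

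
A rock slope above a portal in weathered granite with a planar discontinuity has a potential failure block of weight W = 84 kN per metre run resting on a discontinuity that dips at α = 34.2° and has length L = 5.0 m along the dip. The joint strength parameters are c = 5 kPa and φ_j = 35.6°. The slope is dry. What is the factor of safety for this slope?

FS = 1.58

Resolving the block weight along and normal to the plane and applying the Mohr–Coulomb strength on the joint:
N' = W cosα = 84·cos34.2° = 69.5 kN/m
Driving force T = W sinα = 84·sin34.2° = 47.2 kN/m
Resisting force R = c·L + N'·tanφ_j = 5·5.0 + 69.5·tan35.6° = 25.0 + 49.7 = 74.7 kN/m
FS = R / T = 74.7 / 47.2 = 1.583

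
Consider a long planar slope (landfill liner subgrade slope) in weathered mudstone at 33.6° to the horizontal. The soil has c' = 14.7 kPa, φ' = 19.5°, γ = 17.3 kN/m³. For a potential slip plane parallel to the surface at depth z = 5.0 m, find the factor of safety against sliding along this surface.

For an infinite slope with a slip plane parallel to the surface (no pore pressure): FS = [c' + γz cos²β tanφ'] / [γz sinβ cosβ].
γz = 17.3·5.0 = 86.50 kN/m²
Numerator = 14.7 + 86.50·cos²33.6°·tan19.5° = 14.7 + 86.50·0.6938·0.3541 = 35.951 kPa
Denominator = 86.50·sin33.6°·cos33.6° = 86.50·0.5534·0.8329 = 39.871 kPa
FS = 35.951 / 39.871 = 0.902

FS = 0.90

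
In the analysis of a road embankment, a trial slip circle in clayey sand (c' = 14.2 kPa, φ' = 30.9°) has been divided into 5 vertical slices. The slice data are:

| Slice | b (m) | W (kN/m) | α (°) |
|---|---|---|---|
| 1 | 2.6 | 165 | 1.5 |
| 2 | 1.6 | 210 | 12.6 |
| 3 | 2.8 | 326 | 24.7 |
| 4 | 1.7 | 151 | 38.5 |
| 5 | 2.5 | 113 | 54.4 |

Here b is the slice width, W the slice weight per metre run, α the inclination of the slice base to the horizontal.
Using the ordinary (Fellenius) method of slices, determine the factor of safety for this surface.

FS = 1.89

Ordinary method of slices: FS = Σ[c'·Δl_i + (W_i cosα_i)·tanφ'] / Σ W_i sinα_i, with Δl_i = b_i / cosα_i.
Slice 1: Δl = 2.6/cos1.5° = 2.601 m; N'_1 = 165·cos1.5° = 164.9; c'Δl = 36.93; W sinα = 4.3
Slice 2: Δl = 1.6/cos12.6° = 1.639 m; N'_2 = 210·cos12.6° = 204.9; c'Δl = 23.28; W sinα = 45.8
Slice 3: Δl = 2.8/cos24.7° = 3.082 m; N'_3 = 326·cos24.7° = 296.2; c'Δl = 43.76; W sinα = 136.2
Slice 4: Δl = 1.7/cos38.5° = 2.172 m; N'_4 = 151·cos38.5° = 118.2; c'Δl = 30.85; W sinα = 94.0
Slice 5: Δl = 2.5/cos54.4° = 4.295 m; N'_5 = 113·cos54.4° = 65.8; c'Δl = 60.98; W sinα = 91.9
Σc'Δl = 195.8 kN/m; ΣN' = 850.0 kN/m; ΣW sinα = 372.2 kN/m
Resisting = 195.8 + 850.0·tan30.9° = 195.8 + 508.7 = 704.5 kN/m
FS = 704.5 / 372.2 = 1.893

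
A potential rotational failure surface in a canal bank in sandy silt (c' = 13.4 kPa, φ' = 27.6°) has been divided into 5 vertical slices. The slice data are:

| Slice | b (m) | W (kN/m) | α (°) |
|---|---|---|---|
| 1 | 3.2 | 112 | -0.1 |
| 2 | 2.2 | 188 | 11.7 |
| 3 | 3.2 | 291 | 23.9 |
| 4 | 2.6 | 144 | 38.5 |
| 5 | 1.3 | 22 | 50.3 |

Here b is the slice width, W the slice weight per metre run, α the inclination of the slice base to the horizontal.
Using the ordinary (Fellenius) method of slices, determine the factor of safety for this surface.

Ordinary method of slices: FS = Σ[c'·Δl_i + (W_i cosα_i)·tanφ'] / Σ W_i sinα_i, with Δl_i = b_i / cosα_i.
Slice 1: Δl = 3.2/cos(-0.1°) = 3.200 m; N'_1 = 112·cos(-0.1°) = 112.0; c'Δl = 42.88; W sinα = -0.2
Slice 2: Δl = 2.2/cos11.7° = 2.247 m; N'_2 = 188·cos11.7° = 184.1; c'Δl = 30.11; W sinα = 38.1
Slice 3: Δl = 3.2/cos23.9° = 3.500 m; N'_3 = 291·cos23.9° = 266.0; c'Δl = 46.90; W sinα = 117.9
Slice 4: Δl = 2.6/cos38.5° = 3.322 m; N'_4 = 144·cos38.5° = 112.7; c'Δl = 44.52; W sinα = 89.6
Slice 5: Δl = 1.3/cos50.3° = 2.035 m; N'_5 = 22·cos50.3° = 14.1; c'Δl = 27.27; W sinα = 16.9
Σc'Δl = 191.7 kN/m; ΣN' = 688.9 kN/m; ΣW sinα = 262.4 kN/m
Resisting = 191.7 + 688.9·tan27.6° = 191.7 + 360.1 = 551.8 kN/m
FS = 551.8 / 262.4 = 2.103

FS = 2.10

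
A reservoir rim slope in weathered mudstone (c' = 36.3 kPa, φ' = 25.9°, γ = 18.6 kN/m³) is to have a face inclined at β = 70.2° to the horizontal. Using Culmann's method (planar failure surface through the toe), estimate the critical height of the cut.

Culmann's analysis gives the critical failure plane at α_cr = (β + φ')/2 = (70.2 + 25.9)/2 = 48.0°, and the critical height
H_c = (4c'/γ) · sinβ cosφ' / [1 − cos(β − φ')]
    = (4·36.3/18.6) · sin70.2°·cos25.9° / [1 − cos(44.3°)]
    = 7.806 · 0.9409·0.8996 / [1 − 0.7157]
    = 7.806 · 0.8464 / 0.2843
    = 23.24 m

H_c = 23.24 m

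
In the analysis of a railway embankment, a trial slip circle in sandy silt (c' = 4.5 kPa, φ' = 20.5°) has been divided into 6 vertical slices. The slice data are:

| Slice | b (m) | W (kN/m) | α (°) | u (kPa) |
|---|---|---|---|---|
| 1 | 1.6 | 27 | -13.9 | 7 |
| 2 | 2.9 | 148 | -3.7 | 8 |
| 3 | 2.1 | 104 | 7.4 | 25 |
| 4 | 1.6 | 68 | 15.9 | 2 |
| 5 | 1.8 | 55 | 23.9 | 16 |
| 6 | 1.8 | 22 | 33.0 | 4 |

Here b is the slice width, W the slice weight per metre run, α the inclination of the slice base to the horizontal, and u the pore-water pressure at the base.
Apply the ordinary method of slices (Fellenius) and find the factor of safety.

Ordinary method of slices: FS = Σ[c'·Δl_i + (W_i cosα_i − u_i·Δl_i)·tanφ'] / Σ W_i sinα_i, with Δl_i = b_i / cosα_i.
Slice 1: Δl = 1.6/cos(-13.9°) = 1.648 m; N'_1 = 27·cos(-13.9°) − 7·1.648 = 14.7; c'Δl = 7.42; W sinα = -6.5
Slice 2: Δl = 2.9/cos(-3.7°) = 2.906 m; N'_2 = 148·cos(-3.7°) − 8·2.906 = 124.4; c'Δl = 13.08; W sinα = -9.6
Slice 3: Δl = 2.1/cos7.4° = 2.118 m; N'_3 = 104·cos7.4° − 25·2.118 = 50.2; c'Δl = 9.53; W sinα = 13.4
Slice 4: Δl = 1.6/cos15.9° = 1.664 m; N'_4 = 68·cos15.9° − 2·1.664 = 62.1; c'Δl = 7.49; W sinα = 18.6
Slice 5: Δl = 1.8/cos23.9° = 1.969 m; N'_5 = 55·cos23.9° − 16·1.969 = 18.8; c'Δl = 8.86; W sinα = 22.3
Slice 6: Δl = 1.8/cos33.0° = 2.146 m; N'_6 = 22·cos33.0° − 4·2.146 = 9.9; c'Δl = 9.66; W sinα = 12.0
Σc'Δl = 56.0 kN/m; ΣN' = 280.0 kN/m; ΣW sinα = 50.3 kN/m
Resisting = 56.0 + 280.0·tan20.5° = 56.0 + 104.7 = 160.7 kN/m
FS = 160.7 / 50.3 = 3.198

FS = 3.20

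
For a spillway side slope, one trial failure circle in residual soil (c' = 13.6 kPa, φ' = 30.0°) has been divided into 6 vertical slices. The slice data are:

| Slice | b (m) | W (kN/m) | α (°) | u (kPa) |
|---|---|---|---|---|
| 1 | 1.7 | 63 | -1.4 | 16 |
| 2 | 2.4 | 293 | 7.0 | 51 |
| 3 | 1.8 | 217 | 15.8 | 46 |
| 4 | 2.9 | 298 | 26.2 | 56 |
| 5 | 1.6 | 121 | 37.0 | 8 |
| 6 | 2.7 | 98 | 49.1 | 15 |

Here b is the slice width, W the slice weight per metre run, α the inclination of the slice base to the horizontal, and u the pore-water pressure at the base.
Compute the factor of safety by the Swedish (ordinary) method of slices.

Ordinary method of slices: FS = Σ[c'·Δl_i + (W_i cosα_i − u_i·Δl_i)·tanφ'] / Σ W_i sinα_i, with Δl_i = b_i / cosα_i.
Slice 1: Δl = 1.7/cos(-1.4°) = 1.701 m; N'_1 = 63·cos(-1.4°) − 16·1.701 = 35.8; c'Δl = 23.13; W sinα = -1.5
Slice 2: Δl = 2.4/cos7.0° = 2.418 m; N'_2 = 293·cos7.0° − 51·2.418 = 167.5; c'Δl = 32.89; W sinα = 35.7
Slice 3: Δl = 1.8/cos15.8° = 1.871 m; N'_3 = 217·cos15.8° − 46·1.871 = 122.8; c'Δl = 25.44; W sinα = 59.1
Slice 4: Δl = 2.9/cos26.2° = 3.232 m; N'_4 = 298·cos26.2° − 56·3.232 = 86.4; c'Δl = 43.96; W sinα = 131.6
Slice 5: Δl = 1.6/cos37.0° = 2.003 m; N'_5 = 121·cos37.0° − 8·2.003 = 80.6; c'Δl = 27.25; W sinα = 72.8
Slice 6: Δl = 2.7/cos49.1° = 4.124 m; N'_6 = 98·cos49.1° − 15·4.124 = 2.3; c'Δl = 56.08; W sinα = 74.1
Σc'Δl = 208.7 kN/m; ΣN' = 495.3 kN/m; ΣW sinα = 371.7 kN/m
Resisting = 208.7 + 495.3·tan30.0° = 208.7 + 286.0 = 494.7 kN/m
FS = 494.7 / 371.7 = 1.331

FS = 1.33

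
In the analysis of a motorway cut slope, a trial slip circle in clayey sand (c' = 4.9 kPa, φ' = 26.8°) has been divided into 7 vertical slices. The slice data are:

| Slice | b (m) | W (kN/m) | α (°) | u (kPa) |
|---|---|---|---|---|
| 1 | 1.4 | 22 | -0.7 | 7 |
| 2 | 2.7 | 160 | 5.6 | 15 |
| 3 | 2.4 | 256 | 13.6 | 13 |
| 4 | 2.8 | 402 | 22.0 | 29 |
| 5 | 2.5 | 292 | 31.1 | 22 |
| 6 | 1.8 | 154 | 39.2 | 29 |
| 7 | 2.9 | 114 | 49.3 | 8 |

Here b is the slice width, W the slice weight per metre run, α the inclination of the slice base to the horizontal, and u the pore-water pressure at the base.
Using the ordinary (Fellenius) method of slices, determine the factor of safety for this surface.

FS = 0.99

Ordinary method of slices: FS = Σ[c'·Δl_i + (W_i cosα_i − u_i·Δl_i)·tanφ'] / Σ W_i sinα_i, with Δl_i = b_i / cosα_i.
Slice 1: Δl = 1.4/cos(-0.7°) = 1.400 m; N'_1 = 22·cos(-0.7°) − 7·1.400 = 12.2; c'Δl = 6.86; W sinα = -0.3
Slice 2: Δl = 2.7/cos5.6° = 2.713 m; N'_2 = 160·cos5.6° − 15·2.713 = 118.5; c'Δl = 13.29; W sinα = 15.6
Slice 3: Δl = 2.4/cos13.6° = 2.469 m; N'_3 = 256·cos13.6° − 13·2.469 = 216.7; c'Δl = 12.10; W sinα = 60.2
Slice 4: Δl = 2.8/cos22.0° = 3.020 m; N'_4 = 402·cos22.0° − 29·3.020 = 285.2; c'Δl = 14.80; W sinα = 150.6
Slice 5: Δl = 2.5/cos31.1° = 2.920 m; N'_5 = 292·cos31.1° − 22·2.920 = 185.8; c'Δl = 14.31; W sinα = 150.8
Slice 6: Δl = 1.8/cos39.2° = 2.323 m; N'_6 = 154·cos39.2° − 29·2.323 = 52.0; c'Δl = 11.38; W sinα = 97.3
Slice 7: Δl = 2.9/cos49.3° = 4.447 m; N'_7 = 114·cos49.3° − 8·4.447 = 38.8; c'Δl = 21.79; W sinα = 86.4
Σc'Δl = 94.5 kN/m; ΣN' = 909.2 kN/m; ΣW sinα = 560.7 kN/m
Resisting = 94.5 + 909.2·tan26.8° = 94.5 + 459.2 = 553.8 kN/m
FS = 553.8 / 560.7 = 0.988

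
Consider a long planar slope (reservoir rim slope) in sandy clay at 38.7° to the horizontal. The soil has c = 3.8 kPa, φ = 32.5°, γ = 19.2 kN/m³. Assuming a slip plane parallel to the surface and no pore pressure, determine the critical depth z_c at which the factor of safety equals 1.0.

Setting FS = 1.00 in FS = [c + γz cos²β tanφ] / [γz sinβ cosβ] and solving for z:
z = c / [γ cosβ (FS·sinβ − cosβ·tanφ)]
  = 3.8 / [19.2·cos38.7°·(1.00·sin38.7° − cos38.7°·tan32.5°)]
  = 3.8 / [19.2·0.7804·(1.00·0.6252 − 0.7804·0.6371)]
  = 3.8 / 1.9188 = 1.980 m

z_c = 1.98 m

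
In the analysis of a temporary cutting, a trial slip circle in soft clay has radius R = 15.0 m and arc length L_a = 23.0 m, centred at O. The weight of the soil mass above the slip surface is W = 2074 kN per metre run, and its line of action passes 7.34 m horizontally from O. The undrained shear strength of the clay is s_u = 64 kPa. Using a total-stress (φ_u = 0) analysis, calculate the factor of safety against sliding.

Taking moments about the centre O, the resisting moment is provided by the undrained shear strength acting along the arc:
M_R = s_u·L_a·R = 64·23.00·15.0 = 22080.0 kN·m/m
M_D = W·d = 2074·7.34 = 15223.2 kN·m/m
FS = M_R / M_D = 22080.0 / 15223.2 = 1.450

FS = 1.45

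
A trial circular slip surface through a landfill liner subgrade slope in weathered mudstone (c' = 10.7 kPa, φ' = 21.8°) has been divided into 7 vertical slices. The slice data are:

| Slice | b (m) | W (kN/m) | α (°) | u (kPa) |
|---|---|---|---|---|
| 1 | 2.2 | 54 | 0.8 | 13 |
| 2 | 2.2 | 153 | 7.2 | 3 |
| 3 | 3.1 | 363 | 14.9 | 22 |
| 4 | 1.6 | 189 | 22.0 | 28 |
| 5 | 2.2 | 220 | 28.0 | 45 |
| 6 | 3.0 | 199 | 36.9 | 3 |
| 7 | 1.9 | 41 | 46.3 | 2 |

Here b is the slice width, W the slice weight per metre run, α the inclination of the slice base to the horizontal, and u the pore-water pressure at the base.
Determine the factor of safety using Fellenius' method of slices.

Ordinary method of slices: FS = Σ[c'·Δl_i + (W_i cosα_i − u_i·Δl_i)·tanφ'] / Σ W_i sinα_i, with Δl_i = b_i / cosα_i.
Slice 1: Δl = 2.2/cos0.8° = 2.200 m; N'_1 = 54·cos0.8° − 13·2.200 = 25.4; c'Δl = 23.54; W sinα = 0.8
Slice 2: Δl = 2.2/cos7.2° = 2.217 m; N'_2 = 153·cos7.2° − 3·2.217 = 145.1; c'Δl = 23.73; W sinα = 19.2
Slice 3: Δl = 3.1/cos14.9° = 3.208 m; N'_3 = 363·cos14.9° − 22·3.208 = 280.2; c'Δl = 34.32; W sinα = 93.3
Slice 4: Δl = 1.6/cos22.0° = 1.726 m; N'_4 = 189·cos22.0° − 28·1.726 = 126.9; c'Δl = 18.46; W sinα = 70.8
Slice 5: Δl = 2.2/cos28.0° = 2.492 m; N'_5 = 220·cos28.0° − 45·2.492 = 82.1; c'Δl = 26.66; W sinα = 103.3
Slice 6: Δl = 3.0/cos36.9° = 3.751 m; N'_6 = 199·cos36.9° − 3·3.751 = 147.9; c'Δl = 40.14; W sinα = 119.5
Slice 7: Δl = 1.9/cos46.3° = 2.750 m; N'_7 = 41·cos46.3° − 2·2.750 = 22.8; c'Δl = 29.43; W sinα = 29.6
Σc'Δl = 196.3 kN/m; ΣN' = 830.5 kN/m; ΣW sinα = 436.5 kN/m
Resisting = 196.3 + 830.5·tan21.8° = 196.3 + 332.2 = 528.5 kN/m
FS = 528.5 / 436.5 = 1.211

FS = 1.21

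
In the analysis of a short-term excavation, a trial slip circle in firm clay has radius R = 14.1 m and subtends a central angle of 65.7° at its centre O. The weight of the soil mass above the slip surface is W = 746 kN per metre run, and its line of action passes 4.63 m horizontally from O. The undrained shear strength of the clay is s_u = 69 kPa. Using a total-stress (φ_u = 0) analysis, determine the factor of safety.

FS = 4.55

Taking moments about the centre O, the resisting moment is provided by the undrained shear strength acting along the arc:
Arc length L_a = R·θ = 14.1·(65.7°·π/180) = 14.1·1.1467 = 16.17 m
M_R = s_u·L_a·R = 69·16.17·14.1 = 15730.0 kN·m/m
M_D = W·d = 746·4.63 = 3454.0 kN·m/m
FS = M_R / M_D = 15730.0 / 3454.0 = 4.554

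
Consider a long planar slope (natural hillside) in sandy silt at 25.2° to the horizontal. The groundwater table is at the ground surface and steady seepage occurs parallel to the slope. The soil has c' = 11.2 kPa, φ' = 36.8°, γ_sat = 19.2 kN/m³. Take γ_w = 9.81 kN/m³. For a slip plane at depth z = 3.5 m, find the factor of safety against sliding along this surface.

FS = 1.21

With seepage parallel to the slope and the water table at the surface, the effective normal stress on the slip plane uses the buoyant unit weight γ' = γ_sat − γ_w while the driving shear stress uses γ_sat:
FS = [c' + γ' z cos²β tanφ'] / [γ_sat z sinβ cosβ]
γ' = 19.2 − 9.81 = 9.39 kN/m³
Numerator = 11.2 + 9.39·3.5·cos²25.2°·tan36.8° = 11.2 + 9.39·3.5·0.8187·0.7481 = 31.329 kPa
Denominator = 19.2·3.5·sin25.2°·cos25.2° = 19.2·3.5·0.4258·0.9048 = 25.889 kPa
FS = 31.329 / 25.889 = 1.210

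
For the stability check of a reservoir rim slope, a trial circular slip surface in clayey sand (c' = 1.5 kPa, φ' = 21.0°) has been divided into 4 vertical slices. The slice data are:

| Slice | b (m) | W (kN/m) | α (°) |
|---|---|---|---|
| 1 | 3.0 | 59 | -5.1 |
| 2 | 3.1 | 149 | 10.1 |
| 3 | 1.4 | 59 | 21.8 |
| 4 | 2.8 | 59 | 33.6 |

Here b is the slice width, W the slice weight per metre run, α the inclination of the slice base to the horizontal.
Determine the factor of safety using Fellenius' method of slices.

Ordinary method of slices: FS = Σ[c'·Δl_i + (W_i cosα_i)·tanφ'] / Σ W_i sinα_i, with Δl_i = b_i / cosα_i.
Slice 1: Δl = 3.0/cos(-5.1°) = 3.012 m; N'_1 = 59·cos(-5.1°) = 58.8; c'Δl = 4.52; W sinα = -5.2
Slice 2: Δl = 3.1/cos10.1° = 3.149 m; N'_2 = 149·cos10.1° = 146.7; c'Δl = 4.72; W sinα = 26.1
Slice 3: Δl = 1.4/cos21.8° = 1.508 m; N'_3 = 59·cos21.8° = 54.8; c'Δl = 2.26; W sinα = 21.9
Slice 4: Δl = 2.8/cos33.6° = 3.362 m; N'_4 = 59·cos33.6° = 49.1; c'Δl = 5.04; W sinα = 32.7
Σc'Δl = 16.5 kN/m; ΣN' = 309.4 kN/m; ΣW sinα = 75.4 kN/m
Resisting = 16.5 + 309.4·tan21.0° = 16.5 + 118.8 = 135.3 kN/m
FS = 135.3 / 75.4 = 1.793

FS = 1.79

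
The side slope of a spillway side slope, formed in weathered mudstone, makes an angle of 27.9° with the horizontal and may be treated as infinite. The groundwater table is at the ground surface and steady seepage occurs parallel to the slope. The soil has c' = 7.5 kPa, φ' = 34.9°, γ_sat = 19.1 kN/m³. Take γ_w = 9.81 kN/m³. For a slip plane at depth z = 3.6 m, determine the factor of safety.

FS = 0.90

With seepage parallel to the slope and the water table at the surface, the effective normal stress on the slip plane uses the buoyant unit weight γ' = γ_sat − γ_w while the driving shear stress uses γ_sat:
FS = [c' + γ' z cos²β tanφ'] / [γ_sat z sinβ cosβ]
γ' = 19.1 − 9.81 = 9.29 kN/m³
Numerator = 7.5 + 9.29·3.6·cos²27.9°·tan34.9° = 7.5 + 9.29·3.6·0.7810·0.6976 = 25.722 kPa
Denominator = 19.1·3.6·sin27.9°·cos27.9° = 19.1·3.6·0.4679·0.8838 = 28.435 kPa
FS = 25.722 / 28.435 = 0.905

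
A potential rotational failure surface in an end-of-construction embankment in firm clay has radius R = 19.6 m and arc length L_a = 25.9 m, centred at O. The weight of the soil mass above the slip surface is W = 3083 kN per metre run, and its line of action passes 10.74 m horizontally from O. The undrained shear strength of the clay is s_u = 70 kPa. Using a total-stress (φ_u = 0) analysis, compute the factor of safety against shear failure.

Taking moments about the centre O, the resisting moment is provided by the undrained shear strength acting along the arc:
M_R = s_u·L_a·R = 70·25.90·19.6 = 35534.8 kN·m/m
M_D = W·d = 3083·10.74 = 33111.4 kN·m/m
FS = M_R / M_D = 35534.8 / 33111.4 = 1.073

FS = 1.07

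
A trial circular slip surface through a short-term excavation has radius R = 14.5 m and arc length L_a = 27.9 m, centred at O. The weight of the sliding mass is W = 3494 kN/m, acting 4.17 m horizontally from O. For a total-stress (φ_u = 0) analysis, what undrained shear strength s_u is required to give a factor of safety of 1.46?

s_u = 52.6 kPa

FS = s_u·L_a·R / (W·d), so s_u = FS·W·d / (L_a·R).
s_u = 1.46·3494·4.17 / (27.90·14.5) = 21272.2 / 404.55 = 52.58 kPa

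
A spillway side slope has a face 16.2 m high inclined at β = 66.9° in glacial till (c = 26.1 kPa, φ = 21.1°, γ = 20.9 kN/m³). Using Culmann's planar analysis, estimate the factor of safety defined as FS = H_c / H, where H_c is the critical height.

H_c = (4c/γ) · sinβ cosφ / [1 − cos(β − φ)]
    = (4·26.1/20.9) · sin66.9°·cos21.1° / [1 − cos45.8°]
    = 4.995 · 0.8582 / 0.3028 = 14.16 m
FS = H_c / H = 14.16 / 16.2 = 0.874

FS = 0.87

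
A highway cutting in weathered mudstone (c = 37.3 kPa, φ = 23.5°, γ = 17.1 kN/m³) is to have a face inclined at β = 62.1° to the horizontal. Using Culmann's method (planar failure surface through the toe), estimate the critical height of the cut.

H_c = 32.37 m

Culmann's analysis gives the critical failure plane at α_cr = (β + φ)/2 = (62.1 + 23.5)/2 = 42.8°, and the critical height
H_c = (4c/γ) · sinβ cosφ / [1 − cos(β − φ)]
    = (4·37.3/17.1) · sin62.1°·cos23.5° / [1 − cos(38.6°)]
    = 8.725 · 0.8838·0.9171 / [1 − 0.7815]
    = 8.725 · 0.8105 / 0.2185
    = 32.37 m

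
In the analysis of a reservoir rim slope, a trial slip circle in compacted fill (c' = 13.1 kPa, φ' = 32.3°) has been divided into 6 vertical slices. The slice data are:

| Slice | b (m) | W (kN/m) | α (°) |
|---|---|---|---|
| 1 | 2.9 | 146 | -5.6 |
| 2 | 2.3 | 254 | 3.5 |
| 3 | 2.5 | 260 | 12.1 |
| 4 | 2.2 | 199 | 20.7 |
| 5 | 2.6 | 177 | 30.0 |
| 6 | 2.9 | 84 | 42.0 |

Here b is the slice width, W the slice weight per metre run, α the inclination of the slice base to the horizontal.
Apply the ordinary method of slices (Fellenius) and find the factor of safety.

FS = 3.29

Ordinary method of slices: FS = Σ[c'·Δl_i + (W_i cosα_i)·tanφ'] / Σ W_i sinα_i, with Δl_i = b_i / cosα_i.
Slice 1: Δl = 2.9/cos(-5.6°) = 2.914 m; N'_1 = 146·cos(-5.6°) = 145.3; c'Δl = 38.17; W sinα = -14.2
Slice 2: Δl = 2.3/cos3.5° = 2.304 m; N'_2 = 254·cos3.5° = 253.5; c'Δl = 30.19; W sinα = 15.5
Slice 3: Δl = 2.5/cos12.1° = 2.557 m; N'_3 = 260·cos12.1° = 254.2; c'Δl = 33.49; W sinα = 54.5
Slice 4: Δl = 2.2/cos20.7° = 2.352 m; N'_4 = 199·cos20.7° = 186.2; c'Δl = 30.81; W sinα = 70.3
Slice 5: Δl = 2.6/cos30.0° = 3.002 m; N'_5 = 177·cos30.0° = 153.3; c'Δl = 39.33; W sinα = 88.5
Slice 6: Δl = 2.9/cos42.0° = 3.902 m; N'_6 = 84·cos42.0° = 62.4; c'Δl = 51.12; W sinα = 56.2
Σc'Δl = 223.1 kN/m; ΣN' = 1054.9 kN/m; ΣW sinα = 270.8 kN/m
Resisting = 223.1 + 1054.9·tan32.3° = 223.1 + 666.9 = 890.0 kN/m
FS = 890.0 / 270.8 = 3.286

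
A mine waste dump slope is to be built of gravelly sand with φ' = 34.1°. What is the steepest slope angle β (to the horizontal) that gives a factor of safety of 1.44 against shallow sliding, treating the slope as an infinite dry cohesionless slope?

β = 25.2°

For an infinite dry cohesionless slope FS = tanφ'/tanβ, so tanβ = tanφ' / FS.
tanβ = tan34.1° / 1.44 = 0.6771 / 1.44 = 0.4702
β = arctan(0.4702) = 25.18°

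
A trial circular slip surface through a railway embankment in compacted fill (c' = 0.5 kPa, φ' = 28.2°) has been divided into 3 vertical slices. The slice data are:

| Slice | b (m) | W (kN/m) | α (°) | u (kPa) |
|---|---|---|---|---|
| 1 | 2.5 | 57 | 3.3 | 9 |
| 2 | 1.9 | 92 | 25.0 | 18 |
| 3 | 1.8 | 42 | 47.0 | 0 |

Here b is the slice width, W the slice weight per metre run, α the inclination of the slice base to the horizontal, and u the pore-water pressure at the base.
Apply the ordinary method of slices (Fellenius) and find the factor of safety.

Ordinary method of slices: FS = Σ[c'·Δl_i + (W_i cosα_i − u_i·Δl_i)·tanφ'] / Σ W_i sinα_i, with Δl_i = b_i / cosα_i.
Slice 1: Δl = 2.5/cos3.3° = 2.504 m; N'_1 = 57·cos3.3° − 9·2.504 = 34.4; c'Δl = 1.25; W sinα = 3.3
Slice 2: Δl = 1.9/cos25.0° = 2.096 m; N'_2 = 92·cos25.0° − 18·2.096 = 45.6; c'Δl = 1.05; W sinα = 38.9
Slice 3: Δl = 1.8/cos47.0° = 2.639 m; N'_3 = 42·cos47.0° − 0·2.639 = 28.6; c'Δl = 1.32; W sinα = 30.7
Σc'Δl = 3.6 kN/m; ΣN' = 108.7 kN/m; ΣW sinα = 72.9 kN/m
Resisting = 3.6 + 108.7·tan28.2° = 3.6 + 58.3 = 61.9 kN/m
FS = 61.9 / 72.9 = 0.849

FS = 0.85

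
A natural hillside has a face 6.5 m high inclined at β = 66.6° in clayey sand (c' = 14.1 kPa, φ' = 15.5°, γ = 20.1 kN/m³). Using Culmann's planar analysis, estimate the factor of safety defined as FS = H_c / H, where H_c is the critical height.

H_c = (4c'/γ) · sinβ cosφ' / [1 − cos(β − φ')]
    = (4·14.1/20.1) · sin66.6°·cos15.5° / [1 − cos51.1°]
    = 2.806 · 0.8844 / 0.3720 = 6.67 m
FS = H_c / H = 6.67 / 6.5 = 1.026

FS = 1.03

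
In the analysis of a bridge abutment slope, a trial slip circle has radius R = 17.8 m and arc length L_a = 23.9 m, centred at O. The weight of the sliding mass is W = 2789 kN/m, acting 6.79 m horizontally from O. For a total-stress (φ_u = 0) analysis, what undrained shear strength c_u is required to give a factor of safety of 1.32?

FS = c_u·L_a·R / (W·d), so c_u = FS·W·d / (L_a·R).
c_u = 1.32·2789·6.79 / (23.90·17.8) = 24997.2 / 425.42 = 58.76 kPa

c_u = 58.8 kPa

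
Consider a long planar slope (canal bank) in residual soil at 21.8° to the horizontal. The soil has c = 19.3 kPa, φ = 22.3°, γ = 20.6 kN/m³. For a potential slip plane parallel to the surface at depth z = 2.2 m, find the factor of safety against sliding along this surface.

For an infinite slope with a slip plane parallel to the surface (no pore pressure): FS = [c + γz cos²β tanφ] / [γz sinβ cosβ].
γz = 20.6·2.2 = 45.32 kN/m²
Numerator = 19.3 + 45.32·cos²21.8°·tan22.3° = 19.3 + 45.32·0.8621·0.4101 = 35.324 kPa
Denominator = 45.32·sin21.8°·cos21.8° = 45.32·0.3714·0.9285 = 15.627 kPa
FS = 35.324 / 15.627 = 2.260

FS = 2.26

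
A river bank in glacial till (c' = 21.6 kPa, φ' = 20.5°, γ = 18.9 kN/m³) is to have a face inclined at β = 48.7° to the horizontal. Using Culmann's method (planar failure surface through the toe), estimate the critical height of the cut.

Culmann's analysis gives the critical failure plane at α_cr = (β + φ')/2 = (48.7 + 20.5)/2 = 34.6°, and the critical height
H_c = (4c'/γ) · sinβ cosφ' / [1 − cos(β − φ')]
    = (4·21.6/18.9) · sin48.7°·cos20.5° / [1 − cos(28.2°)]
    = 4.571 · 0.7513·0.9367 / [1 − 0.8813]
    = 4.571 · 0.7037 / 0.1187
    = 27.10 m

H_c = 27.10 m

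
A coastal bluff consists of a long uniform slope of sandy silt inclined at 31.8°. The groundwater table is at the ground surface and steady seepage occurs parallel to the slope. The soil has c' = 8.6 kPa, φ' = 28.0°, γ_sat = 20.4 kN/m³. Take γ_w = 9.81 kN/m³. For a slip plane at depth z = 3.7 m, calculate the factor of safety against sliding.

FS = 0.70

With seepage parallel to the slope and the water table at the surface, the effective normal stress on the slip plane uses the buoyant unit weight γ' = γ_sat − γ_w while the driving shear stress uses γ_sat:
FS = [c' + γ' z cos²β tanφ'] / [γ_sat z sinβ cosβ]
γ' = 20.4 − 9.81 = 10.59 kN/m³
Numerator = 8.6 + 10.59·3.7·cos²31.8°·tan28.0° = 8.6 + 10.59·3.7·0.7223·0.5317 = 23.649 kPa
Denominator = 20.4·3.7·sin31.8°·cos31.8° = 20.4·3.7·0.5270·0.8499 = 33.804 kPa
FS = 23.649 / 33.804 = 0.700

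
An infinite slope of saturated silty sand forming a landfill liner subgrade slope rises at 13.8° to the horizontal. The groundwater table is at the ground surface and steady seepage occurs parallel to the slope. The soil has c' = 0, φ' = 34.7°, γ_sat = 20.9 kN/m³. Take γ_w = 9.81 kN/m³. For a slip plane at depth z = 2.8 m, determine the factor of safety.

FS = 1.50

With seepage parallel to the slope and the water table at the surface, the effective normal stress on the slip plane uses the buoyant unit weight γ' = γ_sat − γ_w while the driving shear stress uses γ_sat:
FS = [c' + γ' z cos²β tanφ'] / [γ_sat z sinβ cosβ]
(For c' = 0 this reduces to FS = (γ'/γ_sat)·tanφ'/tanβ.)
γ' = 20.9 − 9.81 = 11.09 kN/m³
Numerator = 0.0 + 11.09·2.8·cos²13.8°·tan34.7° = 0.0 + 11.09·2.8·0.9431·0.6924 = 20.278 kPa
Denominator = 20.9·2.8·sin13.8°·cos13.8° = 20.9·2.8·0.2385·0.9711 = 13.556 kPa
FS = 20.278 / 13.556 = 1.496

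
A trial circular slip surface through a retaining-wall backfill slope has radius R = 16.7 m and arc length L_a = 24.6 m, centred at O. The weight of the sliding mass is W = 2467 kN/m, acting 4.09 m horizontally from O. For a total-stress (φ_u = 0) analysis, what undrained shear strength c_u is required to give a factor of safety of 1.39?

c_u = 34.1 kPa

FS = c_u·L_a·R / (W·d), so c_u = FS·W·d / (L_a·R).
c_u = 1.39·2467·4.09 / (24.60·16.7) = 14025.1 / 410.82 = 34.14 kPa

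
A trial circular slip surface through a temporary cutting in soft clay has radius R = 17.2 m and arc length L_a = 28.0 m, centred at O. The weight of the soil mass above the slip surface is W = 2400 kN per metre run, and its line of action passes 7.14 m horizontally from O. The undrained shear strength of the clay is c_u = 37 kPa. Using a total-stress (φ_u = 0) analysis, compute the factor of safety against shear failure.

Taking moments about the centre O, the resisting moment is provided by the undrained shear strength acting along the arc:
M_R = c_u·L_a·R = 37·28.00·17.2 = 17819.2 kN·m/m
M_D = W·d = 2400·7.14 = 17136.0 kN·m/m
FS = M_R / M_D = 17819.2 / 17136.0 = 1.040

FS = 1.04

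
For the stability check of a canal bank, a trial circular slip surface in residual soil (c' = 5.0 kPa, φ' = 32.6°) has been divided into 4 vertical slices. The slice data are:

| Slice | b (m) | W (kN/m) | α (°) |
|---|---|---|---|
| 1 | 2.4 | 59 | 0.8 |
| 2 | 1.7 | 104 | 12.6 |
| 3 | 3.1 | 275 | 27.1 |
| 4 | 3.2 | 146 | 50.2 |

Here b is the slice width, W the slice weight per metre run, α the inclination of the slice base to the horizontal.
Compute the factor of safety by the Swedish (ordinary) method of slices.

FS = 1.46

Ordinary method of slices: FS = Σ[c'·Δl_i + (W_i cosα_i)·tanφ'] / Σ W_i sinα_i, with Δl_i = b_i / cosα_i.
Slice 1: Δl = 2.4/cos0.8° = 2.400 m; N'_1 = 59·cos0.8° = 59.0; c'Δl = 12.00; W sinα = 0.8
Slice 2: Δl = 1.7/cos12.6° = 1.742 m; N'_2 = 104·cos12.6° = 101.5; c'Δl = 8.71; W sinα = 22.7
Slice 3: Δl = 3.1/cos27.1° = 3.482 m; N'_3 = 275·cos27.1° = 244.8; c'Δl = 17.41; W sinα = 125.3
Slice 4: Δl = 3.2/cos50.2° = 4.999 m; N'_4 = 146·cos50.2° = 93.5; c'Δl = 25.00; W sinα = 112.2
Σc'Δl = 63.1 kN/m; ΣN' = 498.8 kN/m; ΣW sinα = 261.0 kN/m
Resisting = 63.1 + 498.8·tan32.6° = 63.1 + 319.0 = 382.1 kN/m
FS = 382.1 / 261.0 = 1.464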